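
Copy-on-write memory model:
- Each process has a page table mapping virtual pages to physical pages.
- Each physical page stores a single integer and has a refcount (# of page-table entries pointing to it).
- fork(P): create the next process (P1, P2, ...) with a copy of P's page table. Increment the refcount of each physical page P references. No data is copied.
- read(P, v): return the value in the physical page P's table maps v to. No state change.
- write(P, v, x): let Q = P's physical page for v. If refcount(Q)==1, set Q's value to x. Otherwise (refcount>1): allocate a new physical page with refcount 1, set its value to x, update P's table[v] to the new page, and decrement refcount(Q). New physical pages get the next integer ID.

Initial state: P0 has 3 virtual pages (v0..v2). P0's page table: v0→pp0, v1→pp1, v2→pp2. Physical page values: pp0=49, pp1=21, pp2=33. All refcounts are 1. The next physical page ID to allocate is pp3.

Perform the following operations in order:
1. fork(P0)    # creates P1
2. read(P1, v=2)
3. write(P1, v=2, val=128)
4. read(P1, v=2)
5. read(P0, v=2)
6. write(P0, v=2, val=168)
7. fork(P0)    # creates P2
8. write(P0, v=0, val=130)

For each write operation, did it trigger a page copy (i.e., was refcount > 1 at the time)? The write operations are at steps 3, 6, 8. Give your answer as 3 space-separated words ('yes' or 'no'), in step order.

Op 1: fork(P0) -> P1. 3 ppages; refcounts: pp0:2 pp1:2 pp2:2
Op 2: read(P1, v2) -> 33. No state change.
Op 3: write(P1, v2, 128). refcount(pp2)=2>1 -> COPY to pp3. 4 ppages; refcounts: pp0:2 pp1:2 pp2:1 pp3:1
Op 4: read(P1, v2) -> 128. No state change.
Op 5: read(P0, v2) -> 33. No state change.
Op 6: write(P0, v2, 168). refcount(pp2)=1 -> write in place. 4 ppages; refcounts: pp0:2 pp1:2 pp2:1 pp3:1
Op 7: fork(P0) -> P2. 4 ppages; refcounts: pp0:3 pp1:3 pp2:2 pp3:1
Op 8: write(P0, v0, 130). refcount(pp0)=3>1 -> COPY to pp4. 5 ppages; refcounts: pp0:2 pp1:3 pp2:2 pp3:1 pp4:1

yes no yes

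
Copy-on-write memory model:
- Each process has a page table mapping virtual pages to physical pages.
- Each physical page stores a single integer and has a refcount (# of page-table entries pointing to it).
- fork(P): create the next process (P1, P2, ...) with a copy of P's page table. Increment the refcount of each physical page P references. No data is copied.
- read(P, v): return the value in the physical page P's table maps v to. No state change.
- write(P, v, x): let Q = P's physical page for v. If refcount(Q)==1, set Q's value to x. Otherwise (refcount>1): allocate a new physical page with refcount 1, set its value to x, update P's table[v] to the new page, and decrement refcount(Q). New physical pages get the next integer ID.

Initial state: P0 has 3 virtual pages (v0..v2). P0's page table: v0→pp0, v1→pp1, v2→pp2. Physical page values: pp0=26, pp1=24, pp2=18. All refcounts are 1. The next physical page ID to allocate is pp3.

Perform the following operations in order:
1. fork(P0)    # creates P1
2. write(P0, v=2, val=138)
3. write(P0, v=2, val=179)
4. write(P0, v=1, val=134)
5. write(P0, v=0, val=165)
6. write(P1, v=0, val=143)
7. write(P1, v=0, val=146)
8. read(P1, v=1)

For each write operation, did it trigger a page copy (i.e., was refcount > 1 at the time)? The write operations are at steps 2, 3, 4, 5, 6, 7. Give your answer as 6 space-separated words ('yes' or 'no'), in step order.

Op 1: fork(P0) -> P1. 3 ppages; refcounts: pp0:2 pp1:2 pp2:2
Op 2: write(P0, v2, 138). refcount(pp2)=2>1 -> COPY to pp3. 4 ppages; refcounts: pp0:2 pp1:2 pp2:1 pp3:1
Op 3: write(P0, v2, 179). refcount(pp3)=1 -> write in place. 4 ppages; refcounts: pp0:2 pp1:2 pp2:1 pp3:1
Op 4: write(P0, v1, 134). refcount(pp1)=2>1 -> COPY to pp4. 5 ppages; refcounts: pp0:2 pp1:1 pp2:1 pp3:1 pp4:1
Op 5: write(P0, v0, 165). refcount(pp0)=2>1 -> COPY to pp5. 6 ppages; refcounts: pp0:1 pp1:1 pp2:1 pp3:1 pp4:1 pp5:1
Op 6: write(P1, v0, 143). refcount(pp0)=1 -> write in place. 6 ppages; refcounts: pp0:1 pp1:1 pp2:1 pp3:1 pp4:1 pp5:1
Op 7: write(P1, v0, 146). refcount(pp0)=1 -> write in place. 6 ppages; refcounts: pp0:1 pp1:1 pp2:1 pp3:1 pp4:1 pp5:1
Op 8: read(P1, v1) -> 24. No state change.

yes no yes yes no no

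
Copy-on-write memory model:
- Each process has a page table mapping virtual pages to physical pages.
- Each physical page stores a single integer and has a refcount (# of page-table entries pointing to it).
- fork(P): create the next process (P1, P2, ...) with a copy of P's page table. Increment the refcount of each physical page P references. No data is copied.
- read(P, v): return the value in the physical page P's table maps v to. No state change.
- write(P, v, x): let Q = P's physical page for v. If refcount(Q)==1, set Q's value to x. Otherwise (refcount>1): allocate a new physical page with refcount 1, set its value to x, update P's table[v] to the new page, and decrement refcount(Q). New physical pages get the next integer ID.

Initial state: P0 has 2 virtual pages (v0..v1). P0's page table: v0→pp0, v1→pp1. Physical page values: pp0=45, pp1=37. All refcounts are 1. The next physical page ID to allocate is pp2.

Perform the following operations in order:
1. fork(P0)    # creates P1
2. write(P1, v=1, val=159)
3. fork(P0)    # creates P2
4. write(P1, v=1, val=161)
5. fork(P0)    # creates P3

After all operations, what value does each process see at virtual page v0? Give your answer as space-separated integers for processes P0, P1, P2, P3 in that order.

Op 1: fork(P0) -> P1. 2 ppages; refcounts: pp0:2 pp1:2
Op 2: write(P1, v1, 159). refcount(pp1)=2>1 -> COPY to pp2. 3 ppages; refcounts: pp0:2 pp1:1 pp2:1
Op 3: fork(P0) -> P2. 3 ppages; refcounts: pp0:3 pp1:2 pp2:1
Op 4: write(P1, v1, 161). refcount(pp2)=1 -> write in place. 3 ppages; refcounts: pp0:3 pp1:2 pp2:1
Op 5: fork(P0) -> P3. 3 ppages; refcounts: pp0:4 pp1:3 pp2:1
P0: v0 -> pp0 = 45
P1: v0 -> pp0 = 45
P2: v0 -> pp0 = 45
P3: v0 -> pp0 = 45

Answer: 45 45 45 45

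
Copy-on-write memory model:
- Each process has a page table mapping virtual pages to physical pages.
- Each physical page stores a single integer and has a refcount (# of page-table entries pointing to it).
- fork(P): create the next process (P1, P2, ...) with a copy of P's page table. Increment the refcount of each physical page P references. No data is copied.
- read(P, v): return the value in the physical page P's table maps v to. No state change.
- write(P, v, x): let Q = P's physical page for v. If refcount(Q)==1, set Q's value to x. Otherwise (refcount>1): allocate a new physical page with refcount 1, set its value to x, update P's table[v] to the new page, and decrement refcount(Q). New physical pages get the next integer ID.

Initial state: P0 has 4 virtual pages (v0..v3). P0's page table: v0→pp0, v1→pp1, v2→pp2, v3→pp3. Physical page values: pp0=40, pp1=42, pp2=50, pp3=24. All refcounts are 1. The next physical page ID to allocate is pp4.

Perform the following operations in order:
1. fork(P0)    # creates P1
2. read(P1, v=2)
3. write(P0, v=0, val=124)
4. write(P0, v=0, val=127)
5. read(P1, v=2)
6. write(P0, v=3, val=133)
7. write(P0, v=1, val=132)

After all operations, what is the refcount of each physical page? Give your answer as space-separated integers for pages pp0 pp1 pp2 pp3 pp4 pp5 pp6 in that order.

Op 1: fork(P0) -> P1. 4 ppages; refcounts: pp0:2 pp1:2 pp2:2 pp3:2
Op 2: read(P1, v2) -> 50. No state change.
Op 3: write(P0, v0, 124). refcount(pp0)=2>1 -> COPY to pp4. 5 ppages; refcounts: pp0:1 pp1:2 pp2:2 pp3:2 pp4:1
Op 4: write(P0, v0, 127). refcount(pp4)=1 -> write in place. 5 ppages; refcounts: pp0:1 pp1:2 pp2:2 pp3:2 pp4:1
Op 5: read(P1, v2) -> 50. No state change.
Op 6: write(P0, v3, 133). refcount(pp3)=2>1 -> COPY to pp5. 6 ppages; refcounts: pp0:1 pp1:2 pp2:2 pp3:1 pp4:1 pp5:1
Op 7: write(P0, v1, 132). refcount(pp1)=2>1 -> COPY to pp6. 7 ppages; refcounts: pp0:1 pp1:1 pp2:2 pp3:1 pp4:1 pp5:1 pp6:1

Answer: 1 1 2 1 1 1 1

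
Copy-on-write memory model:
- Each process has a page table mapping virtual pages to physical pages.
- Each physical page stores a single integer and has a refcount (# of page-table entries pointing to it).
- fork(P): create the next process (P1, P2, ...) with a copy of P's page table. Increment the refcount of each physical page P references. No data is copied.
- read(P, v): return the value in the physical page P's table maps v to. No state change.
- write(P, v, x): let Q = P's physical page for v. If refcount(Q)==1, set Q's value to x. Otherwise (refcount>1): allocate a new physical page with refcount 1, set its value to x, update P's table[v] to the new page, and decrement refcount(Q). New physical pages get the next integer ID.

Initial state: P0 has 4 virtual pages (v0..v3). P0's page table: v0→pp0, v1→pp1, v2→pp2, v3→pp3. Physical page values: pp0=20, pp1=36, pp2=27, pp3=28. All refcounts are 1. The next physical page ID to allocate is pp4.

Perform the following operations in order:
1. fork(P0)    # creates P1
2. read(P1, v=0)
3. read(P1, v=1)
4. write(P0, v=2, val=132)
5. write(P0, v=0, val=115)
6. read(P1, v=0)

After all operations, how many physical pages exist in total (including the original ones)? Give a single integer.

Answer: 6

Derivation:
Op 1: fork(P0) -> P1. 4 ppages; refcounts: pp0:2 pp1:2 pp2:2 pp3:2
Op 2: read(P1, v0) -> 20. No state change.
Op 3: read(P1, v1) -> 36. No state change.
Op 4: write(P0, v2, 132). refcount(pp2)=2>1 -> COPY to pp4. 5 ppages; refcounts: pp0:2 pp1:2 pp2:1 pp3:2 pp4:1
Op 5: write(P0, v0, 115). refcount(pp0)=2>1 -> COPY to pp5. 6 ppages; refcounts: pp0:1 pp1:2 pp2:1 pp3:2 pp4:1 pp5:1
Op 6: read(P1, v0) -> 20. No state change.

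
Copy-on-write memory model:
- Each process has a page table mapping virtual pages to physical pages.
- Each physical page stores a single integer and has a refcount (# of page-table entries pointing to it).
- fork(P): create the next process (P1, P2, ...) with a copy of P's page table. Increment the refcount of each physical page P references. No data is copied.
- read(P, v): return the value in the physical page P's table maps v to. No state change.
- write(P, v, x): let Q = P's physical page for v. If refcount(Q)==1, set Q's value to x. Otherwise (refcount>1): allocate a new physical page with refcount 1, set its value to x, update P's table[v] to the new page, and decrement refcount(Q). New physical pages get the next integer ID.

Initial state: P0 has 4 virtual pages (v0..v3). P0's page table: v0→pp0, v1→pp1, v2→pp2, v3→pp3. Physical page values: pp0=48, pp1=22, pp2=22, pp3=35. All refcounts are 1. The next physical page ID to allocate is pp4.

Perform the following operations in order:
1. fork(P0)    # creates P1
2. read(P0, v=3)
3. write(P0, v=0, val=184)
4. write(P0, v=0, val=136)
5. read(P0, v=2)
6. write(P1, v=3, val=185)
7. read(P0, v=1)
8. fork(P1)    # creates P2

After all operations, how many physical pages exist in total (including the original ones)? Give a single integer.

Answer: 6

Derivation:
Op 1: fork(P0) -> P1. 4 ppages; refcounts: pp0:2 pp1:2 pp2:2 pp3:2
Op 2: read(P0, v3) -> 35. No state change.
Op 3: write(P0, v0, 184). refcount(pp0)=2>1 -> COPY to pp4. 5 ppages; refcounts: pp0:1 pp1:2 pp2:2 pp3:2 pp4:1
Op 4: write(P0, v0, 136). refcount(pp4)=1 -> write in place. 5 ppages; refcounts: pp0:1 pp1:2 pp2:2 pp3:2 pp4:1
Op 5: read(P0, v2) -> 22. No state change.
Op 6: write(P1, v3, 185). refcount(pp3)=2>1 -> COPY to pp5. 6 ppages; refcounts: pp0:1 pp1:2 pp2:2 pp3:1 pp4:1 pp5:1
Op 7: read(P0, v1) -> 22. No state change.
Op 8: fork(P1) -> P2. 6 ppages; refcounts: pp0:2 pp1:3 pp2:3 pp3:1 pp4:1 pp5:2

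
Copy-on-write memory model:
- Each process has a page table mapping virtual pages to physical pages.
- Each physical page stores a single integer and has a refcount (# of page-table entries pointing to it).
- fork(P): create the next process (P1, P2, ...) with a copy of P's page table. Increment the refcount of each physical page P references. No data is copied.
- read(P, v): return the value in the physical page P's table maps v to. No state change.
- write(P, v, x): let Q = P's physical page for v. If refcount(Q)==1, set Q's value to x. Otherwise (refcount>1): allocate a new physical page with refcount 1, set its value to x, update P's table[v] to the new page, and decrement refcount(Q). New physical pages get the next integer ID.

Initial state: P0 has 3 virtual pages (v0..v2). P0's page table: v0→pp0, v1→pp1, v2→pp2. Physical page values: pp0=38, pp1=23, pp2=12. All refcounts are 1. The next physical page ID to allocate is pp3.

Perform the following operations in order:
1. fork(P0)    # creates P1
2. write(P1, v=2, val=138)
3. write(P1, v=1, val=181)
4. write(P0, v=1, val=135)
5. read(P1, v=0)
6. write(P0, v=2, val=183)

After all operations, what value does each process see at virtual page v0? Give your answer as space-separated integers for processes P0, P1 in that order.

Answer: 38 38

Derivation:
Op 1: fork(P0) -> P1. 3 ppages; refcounts: pp0:2 pp1:2 pp2:2
Op 2: write(P1, v2, 138). refcount(pp2)=2>1 -> COPY to pp3. 4 ppages; refcounts: pp0:2 pp1:2 pp2:1 pp3:1
Op 3: write(P1, v1, 181). refcount(pp1)=2>1 -> COPY to pp4. 5 ppages; refcounts: pp0:2 pp1:1 pp2:1 pp3:1 pp4:1
Op 4: write(P0, v1, 135). refcount(pp1)=1 -> write in place. 5 ppages; refcounts: pp0:2 pp1:1 pp2:1 pp3:1 pp4:1
Op 5: read(P1, v0) -> 38. No state change.
Op 6: write(P0, v2, 183). refcount(pp2)=1 -> write in place. 5 ppages; refcounts: pp0:2 pp1:1 pp2:1 pp3:1 pp4:1
P0: v0 -> pp0 = 38
P1: v0 -> pp0 = 38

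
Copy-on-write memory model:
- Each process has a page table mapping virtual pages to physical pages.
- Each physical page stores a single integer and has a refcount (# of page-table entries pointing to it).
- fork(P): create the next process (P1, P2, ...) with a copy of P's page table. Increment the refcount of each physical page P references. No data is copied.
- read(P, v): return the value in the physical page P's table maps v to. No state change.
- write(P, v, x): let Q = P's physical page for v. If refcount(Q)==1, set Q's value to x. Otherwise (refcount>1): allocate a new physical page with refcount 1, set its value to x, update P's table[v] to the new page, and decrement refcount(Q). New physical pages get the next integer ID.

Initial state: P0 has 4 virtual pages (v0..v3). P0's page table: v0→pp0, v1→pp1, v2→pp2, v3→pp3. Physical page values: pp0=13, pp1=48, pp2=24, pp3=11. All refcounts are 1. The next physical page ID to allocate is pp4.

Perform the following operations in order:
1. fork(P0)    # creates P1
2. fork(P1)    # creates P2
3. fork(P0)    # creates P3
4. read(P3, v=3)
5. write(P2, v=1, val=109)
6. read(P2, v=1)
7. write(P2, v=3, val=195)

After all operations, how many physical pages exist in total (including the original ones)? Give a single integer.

Op 1: fork(P0) -> P1. 4 ppages; refcounts: pp0:2 pp1:2 pp2:2 pp3:2
Op 2: fork(P1) -> P2. 4 ppages; refcounts: pp0:3 pp1:3 pp2:3 pp3:3
Op 3: fork(P0) -> P3. 4 ppages; refcounts: pp0:4 pp1:4 pp2:4 pp3:4
Op 4: read(P3, v3) -> 11. No state change.
Op 5: write(P2, v1, 109). refcount(pp1)=4>1 -> COPY to pp4. 5 ppages; refcounts: pp0:4 pp1:3 pp2:4 pp3:4 pp4:1
Op 6: read(P2, v1) -> 109. No state change.
Op 7: write(P2, v3, 195). refcount(pp3)=4>1 -> COPY to pp5. 6 ppages; refcounts: pp0:4 pp1:3 pp2:4 pp3:3 pp4:1 pp5:1

Answer: 6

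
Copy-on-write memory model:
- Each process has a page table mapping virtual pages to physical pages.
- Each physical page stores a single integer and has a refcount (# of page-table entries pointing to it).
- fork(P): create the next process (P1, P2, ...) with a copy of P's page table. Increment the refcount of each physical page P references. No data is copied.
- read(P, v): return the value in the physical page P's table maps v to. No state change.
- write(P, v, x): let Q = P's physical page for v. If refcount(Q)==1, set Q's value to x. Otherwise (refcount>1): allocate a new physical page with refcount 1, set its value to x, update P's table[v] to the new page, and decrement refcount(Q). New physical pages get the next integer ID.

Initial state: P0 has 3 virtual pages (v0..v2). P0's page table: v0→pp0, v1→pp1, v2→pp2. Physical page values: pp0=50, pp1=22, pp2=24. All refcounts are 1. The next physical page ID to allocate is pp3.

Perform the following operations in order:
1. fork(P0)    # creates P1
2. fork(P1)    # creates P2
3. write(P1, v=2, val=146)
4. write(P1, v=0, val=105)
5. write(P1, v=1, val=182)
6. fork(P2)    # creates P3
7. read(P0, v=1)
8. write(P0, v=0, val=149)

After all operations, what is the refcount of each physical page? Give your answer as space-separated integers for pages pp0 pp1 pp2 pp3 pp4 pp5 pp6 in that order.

Op 1: fork(P0) -> P1. 3 ppages; refcounts: pp0:2 pp1:2 pp2:2
Op 2: fork(P1) -> P2. 3 ppages; refcounts: pp0:3 pp1:3 pp2:3
Op 3: write(P1, v2, 146). refcount(pp2)=3>1 -> COPY to pp3. 4 ppages; refcounts: pp0:3 pp1:3 pp2:2 pp3:1
Op 4: write(P1, v0, 105). refcount(pp0)=3>1 -> COPY to pp4. 5 ppages; refcounts: pp0:2 pp1:3 pp2:2 pp3:1 pp4:1
Op 5: write(P1, v1, 182). refcount(pp1)=3>1 -> COPY to pp5. 6 ppages; refcounts: pp0:2 pp1:2 pp2:2 pp3:1 pp4:1 pp5:1
Op 6: fork(P2) -> P3. 6 ppages; refcounts: pp0:3 pp1:3 pp2:3 pp3:1 pp4:1 pp5:1
Op 7: read(P0, v1) -> 22. No state change.
Op 8: write(P0, v0, 149). refcount(pp0)=3>1 -> COPY to pp6. 7 ppages; refcounts: pp0:2 pp1:3 pp2:3 pp3:1 pp4:1 pp5:1 pp6:1

Answer: 2 3 3 1 1 1 1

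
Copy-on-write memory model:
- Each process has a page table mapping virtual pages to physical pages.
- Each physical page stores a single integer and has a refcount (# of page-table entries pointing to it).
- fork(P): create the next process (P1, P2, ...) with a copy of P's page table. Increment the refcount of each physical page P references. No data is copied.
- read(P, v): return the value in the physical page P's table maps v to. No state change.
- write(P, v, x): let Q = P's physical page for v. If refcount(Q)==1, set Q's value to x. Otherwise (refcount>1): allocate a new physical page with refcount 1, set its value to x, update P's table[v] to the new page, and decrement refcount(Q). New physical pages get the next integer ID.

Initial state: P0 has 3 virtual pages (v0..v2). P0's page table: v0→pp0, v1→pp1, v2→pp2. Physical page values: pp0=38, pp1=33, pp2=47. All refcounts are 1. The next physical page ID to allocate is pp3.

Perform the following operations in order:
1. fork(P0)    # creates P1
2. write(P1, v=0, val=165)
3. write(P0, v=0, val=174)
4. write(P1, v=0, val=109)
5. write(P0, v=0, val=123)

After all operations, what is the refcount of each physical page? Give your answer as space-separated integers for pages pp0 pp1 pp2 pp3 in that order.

Op 1: fork(P0) -> P1. 3 ppages; refcounts: pp0:2 pp1:2 pp2:2
Op 2: write(P1, v0, 165). refcount(pp0)=2>1 -> COPY to pp3. 4 ppages; refcounts: pp0:1 pp1:2 pp2:2 pp3:1
Op 3: write(P0, v0, 174). refcount(pp0)=1 -> write in place. 4 ppages; refcounts: pp0:1 pp1:2 pp2:2 pp3:1
Op 4: write(P1, v0, 109). refcount(pp3)=1 -> write in place. 4 ppages; refcounts: pp0:1 pp1:2 pp2:2 pp3:1
Op 5: write(P0, v0, 123). refcount(pp0)=1 -> write in place. 4 ppages; refcounts: pp0:1 pp1:2 pp2:2 pp3:1

Answer: 1 2 2 1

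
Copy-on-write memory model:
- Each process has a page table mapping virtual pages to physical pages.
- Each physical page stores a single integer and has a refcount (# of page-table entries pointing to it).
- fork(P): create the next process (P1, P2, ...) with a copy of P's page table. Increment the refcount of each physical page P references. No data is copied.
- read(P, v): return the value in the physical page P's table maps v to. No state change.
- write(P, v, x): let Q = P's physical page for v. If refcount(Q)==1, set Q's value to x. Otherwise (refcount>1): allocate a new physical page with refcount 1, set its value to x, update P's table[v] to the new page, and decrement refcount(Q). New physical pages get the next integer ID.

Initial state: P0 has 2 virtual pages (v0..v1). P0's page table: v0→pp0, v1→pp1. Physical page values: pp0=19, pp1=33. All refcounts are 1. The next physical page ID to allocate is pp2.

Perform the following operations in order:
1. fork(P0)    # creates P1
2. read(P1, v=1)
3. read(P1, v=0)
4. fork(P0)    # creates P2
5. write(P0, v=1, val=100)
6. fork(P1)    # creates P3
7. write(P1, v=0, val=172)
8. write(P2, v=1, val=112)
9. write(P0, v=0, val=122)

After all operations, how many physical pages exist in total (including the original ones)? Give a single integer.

Answer: 6

Derivation:
Op 1: fork(P0) -> P1. 2 ppages; refcounts: pp0:2 pp1:2
Op 2: read(P1, v1) -> 33. No state change.
Op 3: read(P1, v0) -> 19. No state change.
Op 4: fork(P0) -> P2. 2 ppages; refcounts: pp0:3 pp1:3
Op 5: write(P0, v1, 100). refcount(pp1)=3>1 -> COPY to pp2. 3 ppages; refcounts: pp0:3 pp1:2 pp2:1
Op 6: fork(P1) -> P3. 3 ppages; refcounts: pp0:4 pp1:3 pp2:1
Op 7: write(P1, v0, 172). refcount(pp0)=4>1 -> COPY to pp3. 4 ppages; refcounts: pp0:3 pp1:3 pp2:1 pp3:1
Op 8: write(P2, v1, 112). refcount(pp1)=3>1 -> COPY to pp4. 5 ppages; refcounts: pp0:3 pp1:2 pp2:1 pp3:1 pp4:1
Op 9: write(P0, v0, 122). refcount(pp0)=3>1 -> COPY to pp5. 6 ppages; refcounts: pp0:2 pp1:2 pp2:1 pp3:1 pp4:1 pp5:1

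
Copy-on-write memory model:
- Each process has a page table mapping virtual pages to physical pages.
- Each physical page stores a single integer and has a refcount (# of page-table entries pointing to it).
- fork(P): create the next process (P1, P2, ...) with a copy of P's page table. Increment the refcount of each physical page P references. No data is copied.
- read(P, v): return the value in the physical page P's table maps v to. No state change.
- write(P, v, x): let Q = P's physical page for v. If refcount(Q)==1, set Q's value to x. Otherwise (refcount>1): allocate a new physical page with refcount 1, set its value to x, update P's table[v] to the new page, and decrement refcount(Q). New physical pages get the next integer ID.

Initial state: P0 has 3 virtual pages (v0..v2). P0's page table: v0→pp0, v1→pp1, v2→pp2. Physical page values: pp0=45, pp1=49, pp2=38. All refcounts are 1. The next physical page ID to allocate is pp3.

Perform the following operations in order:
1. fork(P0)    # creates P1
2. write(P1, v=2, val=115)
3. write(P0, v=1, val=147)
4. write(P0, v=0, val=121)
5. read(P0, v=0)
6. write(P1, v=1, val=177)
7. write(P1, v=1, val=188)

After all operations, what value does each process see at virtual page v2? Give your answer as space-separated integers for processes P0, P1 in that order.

Answer: 38 115

Derivation:
Op 1: fork(P0) -> P1. 3 ppages; refcounts: pp0:2 pp1:2 pp2:2
Op 2: write(P1, v2, 115). refcount(pp2)=2>1 -> COPY to pp3. 4 ppages; refcounts: pp0:2 pp1:2 pp2:1 pp3:1
Op 3: write(P0, v1, 147). refcount(pp1)=2>1 -> COPY to pp4. 5 ppages; refcounts: pp0:2 pp1:1 pp2:1 pp3:1 pp4:1
Op 4: write(P0, v0, 121). refcount(pp0)=2>1 -> COPY to pp5. 6 ppages; refcounts: pp0:1 pp1:1 pp2:1 pp3:1 pp4:1 pp5:1
Op 5: read(P0, v0) -> 121. No state change.
Op 6: write(P1, v1, 177). refcount(pp1)=1 -> write in place. 6 ppages; refcounts: pp0:1 pp1:1 pp2:1 pp3:1 pp4:1 pp5:1
Op 7: write(P1, v1, 188). refcount(pp1)=1 -> write in place. 6 ppages; refcounts: pp0:1 pp1:1 pp2:1 pp3:1 pp4:1 pp5:1
P0: v2 -> pp2 = 38
P1: v2 -> pp3 = 115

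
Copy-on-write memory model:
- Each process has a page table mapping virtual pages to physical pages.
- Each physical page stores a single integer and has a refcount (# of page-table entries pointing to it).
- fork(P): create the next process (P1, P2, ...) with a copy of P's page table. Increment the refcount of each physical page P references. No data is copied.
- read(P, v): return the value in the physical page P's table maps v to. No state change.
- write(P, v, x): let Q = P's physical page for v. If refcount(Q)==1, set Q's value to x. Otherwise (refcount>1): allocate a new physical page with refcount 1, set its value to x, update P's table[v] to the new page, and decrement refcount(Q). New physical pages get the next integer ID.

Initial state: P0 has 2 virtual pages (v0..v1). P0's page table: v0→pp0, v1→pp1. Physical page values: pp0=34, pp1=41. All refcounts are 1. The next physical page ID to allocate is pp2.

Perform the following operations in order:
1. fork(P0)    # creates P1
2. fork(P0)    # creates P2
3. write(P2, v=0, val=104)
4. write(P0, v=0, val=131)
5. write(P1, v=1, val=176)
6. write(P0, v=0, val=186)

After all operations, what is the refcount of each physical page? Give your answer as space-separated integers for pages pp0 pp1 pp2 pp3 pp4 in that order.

Answer: 1 2 1 1 1

Derivation:
Op 1: fork(P0) -> P1. 2 ppages; refcounts: pp0:2 pp1:2
Op 2: fork(P0) -> P2. 2 ppages; refcounts: pp0:3 pp1:3
Op 3: write(P2, v0, 104). refcount(pp0)=3>1 -> COPY to pp2. 3 ppages; refcounts: pp0:2 pp1:3 pp2:1
Op 4: write(P0, v0, 131). refcount(pp0)=2>1 -> COPY to pp3. 4 ppages; refcounts: pp0:1 pp1:3 pp2:1 pp3:1
Op 5: write(P1, v1, 176). refcount(pp1)=3>1 -> COPY to pp4. 5 ppages; refcounts: pp0:1 pp1:2 pp2:1 pp3:1 pp4:1
Op 6: write(P0, v0, 186). refcount(pp3)=1 -> write in place. 5 ppages; refcounts: pp0:1 pp1:2 pp2:1 pp3:1 pp4:1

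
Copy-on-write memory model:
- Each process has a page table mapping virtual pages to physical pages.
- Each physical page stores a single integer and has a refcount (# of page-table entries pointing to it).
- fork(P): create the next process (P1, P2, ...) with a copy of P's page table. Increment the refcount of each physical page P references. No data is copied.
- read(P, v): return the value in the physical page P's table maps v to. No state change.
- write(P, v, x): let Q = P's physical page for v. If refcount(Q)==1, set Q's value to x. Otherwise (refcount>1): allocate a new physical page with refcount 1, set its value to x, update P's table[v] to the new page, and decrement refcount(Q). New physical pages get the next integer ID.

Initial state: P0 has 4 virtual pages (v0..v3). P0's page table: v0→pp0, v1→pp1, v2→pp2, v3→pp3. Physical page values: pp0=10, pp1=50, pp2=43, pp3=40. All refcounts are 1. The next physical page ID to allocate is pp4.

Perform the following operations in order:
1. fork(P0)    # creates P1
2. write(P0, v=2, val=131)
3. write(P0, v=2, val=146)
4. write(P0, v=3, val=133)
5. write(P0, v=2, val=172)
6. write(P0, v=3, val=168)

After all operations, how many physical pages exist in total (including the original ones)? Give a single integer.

Answer: 6

Derivation:
Op 1: fork(P0) -> P1. 4 ppages; refcounts: pp0:2 pp1:2 pp2:2 pp3:2
Op 2: write(P0, v2, 131). refcount(pp2)=2>1 -> COPY to pp4. 5 ppages; refcounts: pp0:2 pp1:2 pp2:1 pp3:2 pp4:1
Op 3: write(P0, v2, 146). refcount(pp4)=1 -> write in place. 5 ppages; refcounts: pp0:2 pp1:2 pp2:1 pp3:2 pp4:1
Op 4: write(P0, v3, 133). refcount(pp3)=2>1 -> COPY to pp5. 6 ppages; refcounts: pp0:2 pp1:2 pp2:1 pp3:1 pp4:1 pp5:1
Op 5: write(P0, v2, 172). refcount(pp4)=1 -> write in place. 6 ppages; refcounts: pp0:2 pp1:2 pp2:1 pp3:1 pp4:1 pp5:1
Op 6: write(P0, v3, 168). refcount(pp5)=1 -> write in place. 6 ppages; refcounts: pp0:2 pp1:2 pp2:1 pp3:1 pp4:1 pp5:1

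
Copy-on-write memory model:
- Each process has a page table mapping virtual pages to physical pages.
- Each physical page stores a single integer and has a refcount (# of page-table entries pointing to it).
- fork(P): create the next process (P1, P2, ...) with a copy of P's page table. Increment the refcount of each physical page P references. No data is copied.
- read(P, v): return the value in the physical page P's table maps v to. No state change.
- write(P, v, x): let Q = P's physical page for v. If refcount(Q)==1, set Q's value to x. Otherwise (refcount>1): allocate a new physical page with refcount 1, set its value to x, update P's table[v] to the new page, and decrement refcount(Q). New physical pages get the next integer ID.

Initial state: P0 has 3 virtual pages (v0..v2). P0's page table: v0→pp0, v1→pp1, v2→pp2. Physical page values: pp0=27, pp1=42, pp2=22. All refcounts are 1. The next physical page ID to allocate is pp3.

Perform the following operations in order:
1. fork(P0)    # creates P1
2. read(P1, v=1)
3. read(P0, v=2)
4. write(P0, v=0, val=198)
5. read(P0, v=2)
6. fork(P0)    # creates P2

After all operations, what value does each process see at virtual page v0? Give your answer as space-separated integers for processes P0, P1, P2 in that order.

Op 1: fork(P0) -> P1. 3 ppages; refcounts: pp0:2 pp1:2 pp2:2
Op 2: read(P1, v1) -> 42. No state change.
Op 3: read(P0, v2) -> 22. No state change.
Op 4: write(P0, v0, 198). refcount(pp0)=2>1 -> COPY to pp3. 4 ppages; refcounts: pp0:1 pp1:2 pp2:2 pp3:1
Op 5: read(P0, v2) -> 22. No state change.
Op 6: fork(P0) -> P2. 4 ppages; refcounts: pp0:1 pp1:3 pp2:3 pp3:2
P0: v0 -> pp3 = 198
P1: v0 -> pp0 = 27
P2: v0 -> pp3 = 198

Answer: 198 27 198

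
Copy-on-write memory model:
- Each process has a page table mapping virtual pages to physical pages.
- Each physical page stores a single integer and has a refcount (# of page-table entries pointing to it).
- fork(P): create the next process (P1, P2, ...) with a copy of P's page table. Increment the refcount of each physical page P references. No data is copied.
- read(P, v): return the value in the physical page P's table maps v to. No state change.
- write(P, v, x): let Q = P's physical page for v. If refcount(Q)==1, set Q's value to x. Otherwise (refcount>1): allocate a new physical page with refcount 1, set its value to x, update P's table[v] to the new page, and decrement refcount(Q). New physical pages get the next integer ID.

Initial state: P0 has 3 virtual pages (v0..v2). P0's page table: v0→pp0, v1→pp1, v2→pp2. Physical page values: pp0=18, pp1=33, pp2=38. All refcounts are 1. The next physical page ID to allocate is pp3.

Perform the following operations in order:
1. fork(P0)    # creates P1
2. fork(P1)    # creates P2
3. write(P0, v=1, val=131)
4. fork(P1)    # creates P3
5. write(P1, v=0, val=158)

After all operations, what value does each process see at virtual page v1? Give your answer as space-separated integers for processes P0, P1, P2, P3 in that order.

Answer: 131 33 33 33

Derivation:
Op 1: fork(P0) -> P1. 3 ppages; refcounts: pp0:2 pp1:2 pp2:2
Op 2: fork(P1) -> P2. 3 ppages; refcounts: pp0:3 pp1:3 pp2:3
Op 3: write(P0, v1, 131). refcount(pp1)=3>1 -> COPY to pp3. 4 ppages; refcounts: pp0:3 pp1:2 pp2:3 pp3:1
Op 4: fork(P1) -> P3. 4 ppages; refcounts: pp0:4 pp1:3 pp2:4 pp3:1
Op 5: write(P1, v0, 158). refcount(pp0)=4>1 -> COPY to pp4. 5 ppages; refcounts: pp0:3 pp1:3 pp2:4 pp3:1 pp4:1
P0: v1 -> pp3 = 131
P1: v1 -> pp1 = 33
P2: v1 -> pp1 = 33
P3: v1 -> pp1 = 33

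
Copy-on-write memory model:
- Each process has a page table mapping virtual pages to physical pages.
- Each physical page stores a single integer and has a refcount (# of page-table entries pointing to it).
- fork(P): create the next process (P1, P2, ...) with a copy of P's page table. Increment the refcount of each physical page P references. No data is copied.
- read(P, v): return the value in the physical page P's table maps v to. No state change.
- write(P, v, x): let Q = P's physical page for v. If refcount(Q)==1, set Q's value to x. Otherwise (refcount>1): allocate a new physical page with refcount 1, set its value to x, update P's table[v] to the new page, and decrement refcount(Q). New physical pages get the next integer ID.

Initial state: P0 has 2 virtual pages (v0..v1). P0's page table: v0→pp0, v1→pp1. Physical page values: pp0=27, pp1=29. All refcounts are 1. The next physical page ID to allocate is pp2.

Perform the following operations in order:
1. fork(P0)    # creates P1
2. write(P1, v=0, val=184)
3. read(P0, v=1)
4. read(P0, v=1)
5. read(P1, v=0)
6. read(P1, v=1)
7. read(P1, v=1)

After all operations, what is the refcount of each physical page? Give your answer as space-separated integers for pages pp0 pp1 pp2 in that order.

Op 1: fork(P0) -> P1. 2 ppages; refcounts: pp0:2 pp1:2
Op 2: write(P1, v0, 184). refcount(pp0)=2>1 -> COPY to pp2. 3 ppages; refcounts: pp0:1 pp1:2 pp2:1
Op 3: read(P0, v1) -> 29. No state change.
Op 4: read(P0, v1) -> 29. No state change.
Op 5: read(P1, v0) -> 184. No state change.
Op 6: read(P1, v1) -> 29. No state change.
Op 7: read(P1, v1) -> 29. No state change.

Answer: 1 2 1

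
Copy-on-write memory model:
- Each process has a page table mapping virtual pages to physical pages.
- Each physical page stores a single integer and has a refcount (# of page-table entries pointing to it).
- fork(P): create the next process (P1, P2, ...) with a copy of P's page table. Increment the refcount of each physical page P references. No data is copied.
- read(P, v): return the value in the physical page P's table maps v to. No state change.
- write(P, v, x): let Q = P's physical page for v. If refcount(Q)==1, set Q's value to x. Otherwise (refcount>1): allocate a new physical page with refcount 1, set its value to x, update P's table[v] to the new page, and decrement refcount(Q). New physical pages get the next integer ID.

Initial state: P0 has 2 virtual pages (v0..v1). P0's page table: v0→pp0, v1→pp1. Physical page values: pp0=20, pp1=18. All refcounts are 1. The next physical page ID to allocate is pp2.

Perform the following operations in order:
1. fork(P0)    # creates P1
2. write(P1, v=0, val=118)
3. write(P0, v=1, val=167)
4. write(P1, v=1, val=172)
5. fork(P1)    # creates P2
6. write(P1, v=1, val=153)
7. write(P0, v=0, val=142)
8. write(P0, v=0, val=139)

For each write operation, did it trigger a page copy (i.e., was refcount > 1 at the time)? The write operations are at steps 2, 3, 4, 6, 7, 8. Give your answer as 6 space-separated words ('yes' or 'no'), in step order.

Op 1: fork(P0) -> P1. 2 ppages; refcounts: pp0:2 pp1:2
Op 2: write(P1, v0, 118). refcount(pp0)=2>1 -> COPY to pp2. 3 ppages; refcounts: pp0:1 pp1:2 pp2:1
Op 3: write(P0, v1, 167). refcount(pp1)=2>1 -> COPY to pp3. 4 ppages; refcounts: pp0:1 pp1:1 pp2:1 pp3:1
Op 4: write(P1, v1, 172). refcount(pp1)=1 -> write in place. 4 ppages; refcounts: pp0:1 pp1:1 pp2:1 pp3:1
Op 5: fork(P1) -> P2. 4 ppages; refcounts: pp0:1 pp1:2 pp2:2 pp3:1
Op 6: write(P1, v1, 153). refcount(pp1)=2>1 -> COPY to pp4. 5 ppages; refcounts: pp0:1 pp1:1 pp2:2 pp3:1 pp4:1
Op 7: write(P0, v0, 142). refcount(pp0)=1 -> write in place. 5 ppages; refcounts: pp0:1 pp1:1 pp2:2 pp3:1 pp4:1
Op 8: write(P0, v0, 139). refcount(pp0)=1 -> write in place. 5 ppages; refcounts: pp0:1 pp1:1 pp2:2 pp3:1 pp4:1

yes yes no yes no no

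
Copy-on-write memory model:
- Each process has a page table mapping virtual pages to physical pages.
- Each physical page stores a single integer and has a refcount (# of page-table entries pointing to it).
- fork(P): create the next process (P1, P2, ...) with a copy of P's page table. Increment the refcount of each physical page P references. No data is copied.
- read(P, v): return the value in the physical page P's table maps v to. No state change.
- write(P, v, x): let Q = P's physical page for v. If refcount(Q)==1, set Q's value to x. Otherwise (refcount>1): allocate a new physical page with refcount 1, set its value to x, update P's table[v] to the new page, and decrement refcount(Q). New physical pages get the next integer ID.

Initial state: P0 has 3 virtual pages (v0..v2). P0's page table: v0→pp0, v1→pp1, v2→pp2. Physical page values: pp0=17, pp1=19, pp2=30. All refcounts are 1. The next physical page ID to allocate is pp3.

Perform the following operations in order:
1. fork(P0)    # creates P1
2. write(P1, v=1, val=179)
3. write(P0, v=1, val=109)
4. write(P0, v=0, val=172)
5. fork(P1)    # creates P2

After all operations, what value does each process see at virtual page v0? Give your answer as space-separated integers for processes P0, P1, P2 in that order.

Answer: 172 17 17

Derivation:
Op 1: fork(P0) -> P1. 3 ppages; refcounts: pp0:2 pp1:2 pp2:2
Op 2: write(P1, v1, 179). refcount(pp1)=2>1 -> COPY to pp3. 4 ppages; refcounts: pp0:2 pp1:1 pp2:2 pp3:1
Op 3: write(P0, v1, 109). refcount(pp1)=1 -> write in place. 4 ppages; refcounts: pp0:2 pp1:1 pp2:2 pp3:1
Op 4: write(P0, v0, 172). refcount(pp0)=2>1 -> COPY to pp4. 5 ppages; refcounts: pp0:1 pp1:1 pp2:2 pp3:1 pp4:1
Op 5: fork(P1) -> P2. 5 ppages; refcounts: pp0:2 pp1:1 pp2:3 pp3:2 pp4:1
P0: v0 -> pp4 = 172
P1: v0 -> pp0 = 17
P2: v0 -> pp0 = 17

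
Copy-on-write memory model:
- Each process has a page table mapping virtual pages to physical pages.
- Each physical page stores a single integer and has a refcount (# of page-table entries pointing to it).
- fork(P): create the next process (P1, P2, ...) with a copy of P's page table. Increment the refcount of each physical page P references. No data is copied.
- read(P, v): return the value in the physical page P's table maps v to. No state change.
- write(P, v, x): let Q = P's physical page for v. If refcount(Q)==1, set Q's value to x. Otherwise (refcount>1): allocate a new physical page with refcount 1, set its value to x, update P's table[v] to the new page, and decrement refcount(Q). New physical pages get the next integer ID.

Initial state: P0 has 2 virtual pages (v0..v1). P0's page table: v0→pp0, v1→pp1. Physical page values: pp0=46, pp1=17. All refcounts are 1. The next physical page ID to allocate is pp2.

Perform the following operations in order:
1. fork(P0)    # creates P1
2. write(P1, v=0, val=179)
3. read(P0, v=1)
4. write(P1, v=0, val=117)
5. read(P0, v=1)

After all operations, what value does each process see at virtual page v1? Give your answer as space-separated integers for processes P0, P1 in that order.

Answer: 17 17

Derivation:
Op 1: fork(P0) -> P1. 2 ppages; refcounts: pp0:2 pp1:2
Op 2: write(P1, v0, 179). refcount(pp0)=2>1 -> COPY to pp2. 3 ppages; refcounts: pp0:1 pp1:2 pp2:1
Op 3: read(P0, v1) -> 17. No state change.
Op 4: write(P1, v0, 117). refcount(pp2)=1 -> write in place. 3 ppages; refcounts: pp0:1 pp1:2 pp2:1
Op 5: read(P0, v1) -> 17. No state change.
P0: v1 -> pp1 = 17
P1: v1 -> pp1 = 17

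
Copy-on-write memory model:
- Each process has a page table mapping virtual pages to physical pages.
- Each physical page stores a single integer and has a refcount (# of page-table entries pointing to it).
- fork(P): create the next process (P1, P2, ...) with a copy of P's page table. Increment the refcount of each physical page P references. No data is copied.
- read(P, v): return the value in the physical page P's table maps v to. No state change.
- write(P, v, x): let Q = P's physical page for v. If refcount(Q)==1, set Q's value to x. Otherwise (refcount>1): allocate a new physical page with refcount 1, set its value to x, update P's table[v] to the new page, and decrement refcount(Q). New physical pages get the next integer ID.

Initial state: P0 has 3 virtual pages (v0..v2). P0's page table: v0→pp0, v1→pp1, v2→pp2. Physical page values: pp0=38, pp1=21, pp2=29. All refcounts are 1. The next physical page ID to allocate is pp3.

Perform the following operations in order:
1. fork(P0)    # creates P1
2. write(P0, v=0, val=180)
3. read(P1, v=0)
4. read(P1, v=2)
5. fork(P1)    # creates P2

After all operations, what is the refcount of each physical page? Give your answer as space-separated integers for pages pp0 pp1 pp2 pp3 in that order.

Op 1: fork(P0) -> P1. 3 ppages; refcounts: pp0:2 pp1:2 pp2:2
Op 2: write(P0, v0, 180). refcount(pp0)=2>1 -> COPY to pp3. 4 ppages; refcounts: pp0:1 pp1:2 pp2:2 pp3:1
Op 3: read(P1, v0) -> 38. No state change.
Op 4: read(P1, v2) -> 29. No state change.
Op 5: fork(P1) -> P2. 4 ppages; refcounts: pp0:2 pp1:3 pp2:3 pp3:1

Answer: 2 3 3 1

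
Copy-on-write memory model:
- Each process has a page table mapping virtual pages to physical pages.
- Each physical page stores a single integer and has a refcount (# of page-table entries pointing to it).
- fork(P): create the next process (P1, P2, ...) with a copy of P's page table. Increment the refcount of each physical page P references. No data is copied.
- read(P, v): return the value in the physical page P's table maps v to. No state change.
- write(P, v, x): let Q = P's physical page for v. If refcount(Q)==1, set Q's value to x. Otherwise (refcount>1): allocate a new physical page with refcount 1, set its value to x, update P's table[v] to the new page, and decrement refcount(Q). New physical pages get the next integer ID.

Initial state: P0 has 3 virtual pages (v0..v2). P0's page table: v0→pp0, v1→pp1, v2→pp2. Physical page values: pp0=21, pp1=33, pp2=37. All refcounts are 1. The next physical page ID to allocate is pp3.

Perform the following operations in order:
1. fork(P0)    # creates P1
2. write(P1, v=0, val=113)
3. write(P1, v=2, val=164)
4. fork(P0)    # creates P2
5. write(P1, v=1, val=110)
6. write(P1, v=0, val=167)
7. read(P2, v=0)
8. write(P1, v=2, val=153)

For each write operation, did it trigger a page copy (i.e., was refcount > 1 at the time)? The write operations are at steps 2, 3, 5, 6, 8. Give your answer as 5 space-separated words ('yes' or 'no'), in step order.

Op 1: fork(P0) -> P1. 3 ppages; refcounts: pp0:2 pp1:2 pp2:2
Op 2: write(P1, v0, 113). refcount(pp0)=2>1 -> COPY to pp3. 4 ppages; refcounts: pp0:1 pp1:2 pp2:2 pp3:1
Op 3: write(P1, v2, 164). refcount(pp2)=2>1 -> COPY to pp4. 5 ppages; refcounts: pp0:1 pp1:2 pp2:1 pp3:1 pp4:1
Op 4: fork(P0) -> P2. 5 ppages; refcounts: pp0:2 pp1:3 pp2:2 pp3:1 pp4:1
Op 5: write(P1, v1, 110). refcount(pp1)=3>1 -> COPY to pp5. 6 ppages; refcounts: pp0:2 pp1:2 pp2:2 pp3:1 pp4:1 pp5:1
Op 6: write(P1, v0, 167). refcount(pp3)=1 -> write in place. 6 ppages; refcounts: pp0:2 pp1:2 pp2:2 pp3:1 pp4:1 pp5:1
Op 7: read(P2, v0) -> 21. No state change.
Op 8: write(P1, v2, 153). refcount(pp4)=1 -> write in place. 6 ppages; refcounts: pp0:2 pp1:2 pp2:2 pp3:1 pp4:1 pp5:1

yes yes yes no no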